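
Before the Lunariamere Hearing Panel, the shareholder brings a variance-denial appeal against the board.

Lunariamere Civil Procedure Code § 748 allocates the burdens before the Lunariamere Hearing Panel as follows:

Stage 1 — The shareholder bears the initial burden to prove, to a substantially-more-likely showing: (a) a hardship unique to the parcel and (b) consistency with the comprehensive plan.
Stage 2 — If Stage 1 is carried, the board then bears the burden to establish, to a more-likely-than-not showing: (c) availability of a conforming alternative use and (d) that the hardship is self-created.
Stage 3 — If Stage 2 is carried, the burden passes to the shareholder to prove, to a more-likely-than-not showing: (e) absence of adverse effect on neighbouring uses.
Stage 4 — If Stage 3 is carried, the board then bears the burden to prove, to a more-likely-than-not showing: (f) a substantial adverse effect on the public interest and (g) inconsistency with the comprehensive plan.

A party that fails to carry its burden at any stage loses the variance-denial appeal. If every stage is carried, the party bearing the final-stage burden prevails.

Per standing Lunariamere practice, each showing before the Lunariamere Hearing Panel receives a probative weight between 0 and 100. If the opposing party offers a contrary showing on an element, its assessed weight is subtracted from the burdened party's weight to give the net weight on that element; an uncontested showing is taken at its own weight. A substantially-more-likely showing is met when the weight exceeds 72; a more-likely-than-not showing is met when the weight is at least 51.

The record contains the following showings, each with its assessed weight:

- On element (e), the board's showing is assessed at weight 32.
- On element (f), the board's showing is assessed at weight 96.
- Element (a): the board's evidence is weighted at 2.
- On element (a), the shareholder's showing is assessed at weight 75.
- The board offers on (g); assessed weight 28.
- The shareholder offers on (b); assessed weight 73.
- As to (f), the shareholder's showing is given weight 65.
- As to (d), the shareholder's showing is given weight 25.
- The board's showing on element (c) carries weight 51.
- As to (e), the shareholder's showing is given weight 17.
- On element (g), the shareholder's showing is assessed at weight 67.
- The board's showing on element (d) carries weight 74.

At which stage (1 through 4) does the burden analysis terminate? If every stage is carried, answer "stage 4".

At Stage 1 the shareholder must meet a substantially-more-likely showing (weight exceeds 72): on (a) the weight is 75 less the opposing 2 gives net 73, which does exceed 72, so (a) meets the standard; on (b) the weight is 73, > 72, so (b) meets the standard.
  All elements met. The burden passes to the board.
At Stage 2 the board must meet a more-likely-than-not showing (weight is at least 51): on (c) the weight is 51, ≥ 51, so (c) meets the standard; on (d) the weight is 74 less the opposing 25 gives net 49, < 51, so (d) does not meet the standard.
  Stage 2 not carried; the board fails its burden.
The analysis ends at Stage 2; the shareholder prevails.

stage 2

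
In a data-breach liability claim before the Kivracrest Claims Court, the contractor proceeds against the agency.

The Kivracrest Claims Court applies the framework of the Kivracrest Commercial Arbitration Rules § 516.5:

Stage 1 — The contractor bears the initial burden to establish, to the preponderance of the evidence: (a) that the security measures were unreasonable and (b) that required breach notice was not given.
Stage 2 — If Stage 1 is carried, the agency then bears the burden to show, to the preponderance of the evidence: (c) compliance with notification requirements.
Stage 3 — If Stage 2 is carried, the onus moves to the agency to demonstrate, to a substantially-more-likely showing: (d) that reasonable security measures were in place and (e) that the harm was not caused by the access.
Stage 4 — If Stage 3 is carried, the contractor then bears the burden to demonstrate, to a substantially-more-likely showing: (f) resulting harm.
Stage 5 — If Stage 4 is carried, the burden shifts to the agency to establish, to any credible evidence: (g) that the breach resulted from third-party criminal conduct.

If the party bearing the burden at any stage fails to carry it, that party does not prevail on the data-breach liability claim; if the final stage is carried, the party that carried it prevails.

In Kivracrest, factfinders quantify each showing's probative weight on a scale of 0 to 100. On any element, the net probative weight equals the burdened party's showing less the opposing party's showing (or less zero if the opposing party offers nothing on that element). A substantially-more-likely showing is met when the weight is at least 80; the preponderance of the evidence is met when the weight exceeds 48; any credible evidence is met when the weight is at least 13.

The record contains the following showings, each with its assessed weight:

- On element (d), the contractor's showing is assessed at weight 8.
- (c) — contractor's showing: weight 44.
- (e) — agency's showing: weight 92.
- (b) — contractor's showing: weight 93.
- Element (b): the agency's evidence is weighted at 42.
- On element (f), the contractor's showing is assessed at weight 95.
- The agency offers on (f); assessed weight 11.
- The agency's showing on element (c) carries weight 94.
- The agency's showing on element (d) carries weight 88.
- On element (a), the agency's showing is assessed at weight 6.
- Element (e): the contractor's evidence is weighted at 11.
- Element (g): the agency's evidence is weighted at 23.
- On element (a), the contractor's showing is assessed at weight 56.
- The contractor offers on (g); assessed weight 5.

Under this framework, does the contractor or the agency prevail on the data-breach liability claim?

agency

Stage 1 — burden on contractor; standard: the preponderance of the evidence (weight exceeds 48).
    (a): 56 − 6 = 50 > 48 [met]
    (b): 93 − 42 = 51 > 48 [met]
  Stage 1 is satisfied; the onus moves to the agency.
Stage 2 — burden on agency; standard: the preponderance of the evidence (weight exceeds 48).
    (c): 94 − 44 = 50 > 48 [met]
  All elements met. The agency retains the burden for Stage 3.
Stage 3 — burden on agency; standard: a substantially-more-likely showing (weight is at least 80).
    (d): 88 − 8 = 80 ≥ 80 [met]
    (e): 92 − 11 = 81 ≥ 80 [met]
  Stage 3 is satisfied; the onus moves to the contractor.
Stage 4 — burden on contractor; standard: a substantially-more-likely showing (weight is at least 80).
    (f): 95 − 11 = 84 ≥ 80 [met]
  Stage 4 carried; the burden shifts to the agency.
Stage 5 — burden on agency; standard: any credible evidence (weight is at least 13).
    (g): 23 − 5 = 18 ≥ 13 [met]
  Stage 5 carried; the final stage is satisfied.
Every stage carried; the agency prevails.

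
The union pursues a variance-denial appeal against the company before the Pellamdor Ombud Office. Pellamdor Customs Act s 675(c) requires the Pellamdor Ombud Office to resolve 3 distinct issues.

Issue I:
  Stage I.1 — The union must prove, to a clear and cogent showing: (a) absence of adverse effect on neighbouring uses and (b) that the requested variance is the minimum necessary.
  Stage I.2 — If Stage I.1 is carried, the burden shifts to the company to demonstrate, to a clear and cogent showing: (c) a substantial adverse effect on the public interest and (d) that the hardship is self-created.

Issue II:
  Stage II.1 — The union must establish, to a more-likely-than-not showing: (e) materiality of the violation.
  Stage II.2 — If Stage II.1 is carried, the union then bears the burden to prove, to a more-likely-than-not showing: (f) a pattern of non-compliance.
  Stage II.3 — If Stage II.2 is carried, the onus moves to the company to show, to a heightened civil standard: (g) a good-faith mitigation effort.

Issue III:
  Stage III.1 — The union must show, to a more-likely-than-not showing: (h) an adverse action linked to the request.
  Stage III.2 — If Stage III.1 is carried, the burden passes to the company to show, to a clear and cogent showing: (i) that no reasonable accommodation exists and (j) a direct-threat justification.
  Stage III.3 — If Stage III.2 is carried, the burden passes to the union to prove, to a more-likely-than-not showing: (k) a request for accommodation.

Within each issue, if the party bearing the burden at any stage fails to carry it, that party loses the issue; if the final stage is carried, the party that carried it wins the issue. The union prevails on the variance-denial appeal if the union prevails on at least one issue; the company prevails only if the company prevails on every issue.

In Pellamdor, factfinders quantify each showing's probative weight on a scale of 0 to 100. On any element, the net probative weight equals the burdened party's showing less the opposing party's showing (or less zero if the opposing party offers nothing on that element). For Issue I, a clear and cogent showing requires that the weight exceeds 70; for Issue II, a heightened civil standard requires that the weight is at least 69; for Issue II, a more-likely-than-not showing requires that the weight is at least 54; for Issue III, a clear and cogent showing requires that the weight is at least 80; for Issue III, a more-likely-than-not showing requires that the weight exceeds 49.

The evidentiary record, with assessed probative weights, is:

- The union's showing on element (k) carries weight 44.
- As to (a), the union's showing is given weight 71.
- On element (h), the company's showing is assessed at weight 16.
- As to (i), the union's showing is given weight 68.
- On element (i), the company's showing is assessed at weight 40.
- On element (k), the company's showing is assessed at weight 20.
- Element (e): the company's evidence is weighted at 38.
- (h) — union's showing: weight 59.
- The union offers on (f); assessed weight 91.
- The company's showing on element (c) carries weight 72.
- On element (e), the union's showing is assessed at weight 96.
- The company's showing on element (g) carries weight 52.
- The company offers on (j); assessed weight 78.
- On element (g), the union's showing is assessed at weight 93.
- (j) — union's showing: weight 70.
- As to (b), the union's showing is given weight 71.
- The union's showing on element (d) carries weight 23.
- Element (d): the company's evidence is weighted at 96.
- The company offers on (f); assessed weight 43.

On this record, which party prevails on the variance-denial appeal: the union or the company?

— Issue I —
Stage I.1 (union, a clear and cogent showing, weight exceeds 70): (a) 71 > 70 — meets; (b) 71 > 70 — meets.
  The union carries Stage I.1; the company now bears the burden.
Stage I.2 (company, a clear and cogent showing, weight exceeds 70): (c) 72 > 70 — meets; (d) net 96−23=73 > 70 — meets.
  The company carries the last stage.
Every stage carried; the company prevails on this issue.
— Issue II —
Stage II.1 (union, a more-likely-than-not showing, weight is at least 54): (e) net 96−38=58 ≥ 54 — meets.
  All elements met. The union retains the burden for Stage II.2.
Stage II.2 (union, a more-likely-than-not showing, weight is at least 54): (f) net 91−43=48 < 54 — fails.
  Not every element is met, so the union fails to carry Stage II.2.
The analysis ends at Stage II.2; the company prevails on this issue.
— Issue III —
Stage III.1 (union, a more-likely-than-not showing, weight exceeds 49): (h) net 59−16=43 ≤ 49 — fails.
  Stage III.1 not carried; the union fails its burden.
The analysis ends at Stage III.1; the company prevails on this issue.
Per-issue: Issue I → company; Issue II → company; Issue III → company. The union must prevail on at least one issue; overall, the company prevails.

company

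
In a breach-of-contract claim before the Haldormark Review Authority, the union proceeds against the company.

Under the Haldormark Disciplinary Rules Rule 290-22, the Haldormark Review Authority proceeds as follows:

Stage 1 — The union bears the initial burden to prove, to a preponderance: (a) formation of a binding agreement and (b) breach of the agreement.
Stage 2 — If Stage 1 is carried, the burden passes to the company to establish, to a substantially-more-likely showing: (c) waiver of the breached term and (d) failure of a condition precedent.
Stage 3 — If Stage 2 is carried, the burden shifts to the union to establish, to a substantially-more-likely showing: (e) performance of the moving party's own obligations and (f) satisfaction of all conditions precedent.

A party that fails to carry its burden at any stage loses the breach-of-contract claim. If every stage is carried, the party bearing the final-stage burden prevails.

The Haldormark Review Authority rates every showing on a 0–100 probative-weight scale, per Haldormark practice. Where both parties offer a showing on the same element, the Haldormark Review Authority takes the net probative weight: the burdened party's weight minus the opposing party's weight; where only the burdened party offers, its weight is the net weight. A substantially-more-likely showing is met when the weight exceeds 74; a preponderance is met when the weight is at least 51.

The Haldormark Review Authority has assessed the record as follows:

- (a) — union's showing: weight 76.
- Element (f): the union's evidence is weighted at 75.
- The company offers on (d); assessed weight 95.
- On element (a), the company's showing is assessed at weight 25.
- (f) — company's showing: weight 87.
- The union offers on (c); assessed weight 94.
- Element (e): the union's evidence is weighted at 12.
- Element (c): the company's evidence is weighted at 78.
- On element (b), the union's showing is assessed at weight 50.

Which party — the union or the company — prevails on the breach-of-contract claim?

Stage 1 — burden on union; standard: a preponderance (weight is at least 51).
    (a): 76 − 25 = 51 ≥ 51 [met]
    (b): 50 < 51 [not met]
  Not every element is met, so the union fails to carry Stage 1.
The analysis ends at Stage 1; the company prevails.

company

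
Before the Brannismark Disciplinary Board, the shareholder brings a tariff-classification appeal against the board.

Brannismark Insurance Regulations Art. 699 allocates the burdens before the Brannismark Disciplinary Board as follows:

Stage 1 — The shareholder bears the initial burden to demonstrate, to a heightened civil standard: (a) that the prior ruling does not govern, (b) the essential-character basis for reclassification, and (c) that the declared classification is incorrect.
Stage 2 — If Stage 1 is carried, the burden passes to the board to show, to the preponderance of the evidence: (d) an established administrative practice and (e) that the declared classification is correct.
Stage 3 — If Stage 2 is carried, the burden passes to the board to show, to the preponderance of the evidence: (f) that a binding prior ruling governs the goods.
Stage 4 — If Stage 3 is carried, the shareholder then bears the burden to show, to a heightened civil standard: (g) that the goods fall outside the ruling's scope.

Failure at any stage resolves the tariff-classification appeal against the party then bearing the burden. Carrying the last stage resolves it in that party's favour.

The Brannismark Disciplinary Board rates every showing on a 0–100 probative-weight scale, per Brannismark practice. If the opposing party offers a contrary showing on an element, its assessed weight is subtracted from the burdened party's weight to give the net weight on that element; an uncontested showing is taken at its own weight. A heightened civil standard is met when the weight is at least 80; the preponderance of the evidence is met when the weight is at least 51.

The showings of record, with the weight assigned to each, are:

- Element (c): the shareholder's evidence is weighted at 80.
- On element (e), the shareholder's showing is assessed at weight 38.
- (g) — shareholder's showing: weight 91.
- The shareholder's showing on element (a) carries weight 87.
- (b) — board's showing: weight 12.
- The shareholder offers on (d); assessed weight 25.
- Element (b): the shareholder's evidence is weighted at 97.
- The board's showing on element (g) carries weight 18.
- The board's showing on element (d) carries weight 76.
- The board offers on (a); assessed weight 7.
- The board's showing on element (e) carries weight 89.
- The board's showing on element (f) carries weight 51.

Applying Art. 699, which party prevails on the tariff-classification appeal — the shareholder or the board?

Stage 1 (shareholder, a heightened civil standard, weight is at least 80): (a) net 87−7=80 ≥ 80 — meets; (b) net 97−12=85 ≥ 80 — meets; (c) 80 ≥ 80 — meets.
  All elements met. The burden passes to the board.
Stage 2 (board, the preponderance of the evidence, weight is at least 51): (d) net 76−25=51 ≥ 51 — meets; (e) net 89−38=51 ≥ 51 — meets.
  All elements met. The board retains the burden for Stage 3.
Stage 3 (board, the preponderance of the evidence, weight is at least 51): (f) 51 ≥ 51 — meets.
  Stage 3 is satisfied; the onus moves to the shareholder.
Stage 4 (shareholder, a heightened civil standard, weight is at least 80): (g) net 91−18=73 < 80 — fails.
  The shareholder does not carry Stage 4.
So the board prevails.

board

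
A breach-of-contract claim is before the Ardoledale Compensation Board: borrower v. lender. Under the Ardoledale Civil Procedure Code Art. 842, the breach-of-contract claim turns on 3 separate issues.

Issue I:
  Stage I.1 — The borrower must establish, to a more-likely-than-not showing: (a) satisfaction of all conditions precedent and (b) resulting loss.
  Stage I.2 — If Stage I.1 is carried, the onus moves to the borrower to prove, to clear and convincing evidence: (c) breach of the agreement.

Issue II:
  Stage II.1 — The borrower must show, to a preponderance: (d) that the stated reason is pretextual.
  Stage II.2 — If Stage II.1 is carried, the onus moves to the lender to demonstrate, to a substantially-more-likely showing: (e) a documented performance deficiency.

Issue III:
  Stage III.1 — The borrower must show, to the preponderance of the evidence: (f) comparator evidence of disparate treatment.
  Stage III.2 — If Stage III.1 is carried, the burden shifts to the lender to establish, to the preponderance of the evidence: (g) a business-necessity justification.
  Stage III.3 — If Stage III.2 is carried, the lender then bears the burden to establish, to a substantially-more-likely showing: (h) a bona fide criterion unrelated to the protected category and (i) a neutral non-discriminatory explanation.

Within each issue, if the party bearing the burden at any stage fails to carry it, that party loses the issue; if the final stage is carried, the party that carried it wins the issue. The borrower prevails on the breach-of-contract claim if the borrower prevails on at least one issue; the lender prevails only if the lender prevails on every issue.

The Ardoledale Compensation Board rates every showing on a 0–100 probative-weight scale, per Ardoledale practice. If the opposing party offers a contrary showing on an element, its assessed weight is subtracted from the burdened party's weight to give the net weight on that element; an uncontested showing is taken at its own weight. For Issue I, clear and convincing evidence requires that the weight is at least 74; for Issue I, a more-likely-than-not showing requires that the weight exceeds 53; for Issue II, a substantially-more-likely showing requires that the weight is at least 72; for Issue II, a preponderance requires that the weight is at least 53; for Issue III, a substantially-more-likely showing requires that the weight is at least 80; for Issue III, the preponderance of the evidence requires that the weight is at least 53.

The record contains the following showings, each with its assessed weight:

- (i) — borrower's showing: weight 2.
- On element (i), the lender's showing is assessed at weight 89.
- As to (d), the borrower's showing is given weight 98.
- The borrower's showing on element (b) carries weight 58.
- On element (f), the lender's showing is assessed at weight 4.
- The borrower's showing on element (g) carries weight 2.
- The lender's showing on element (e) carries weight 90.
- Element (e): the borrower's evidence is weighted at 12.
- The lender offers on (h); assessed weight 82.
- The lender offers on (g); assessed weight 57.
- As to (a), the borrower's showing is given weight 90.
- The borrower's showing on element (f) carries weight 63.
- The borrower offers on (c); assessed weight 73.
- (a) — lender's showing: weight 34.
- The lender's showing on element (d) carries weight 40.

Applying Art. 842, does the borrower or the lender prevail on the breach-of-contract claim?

— Issue I —
At Stage I.1 the borrower must meet a more-likely-than-not showing (weight exceeds 53): on (a) the weight is 90 less the opposing 34 gives net 56, which does exceed 53, so (a) meets the standard; on (b) the weight is 58, which does exceed 53, so (b) meets the standard.
  Stage I.1 carried; the burden remains with the borrower.
At Stage I.2 the borrower must meet clear and convincing evidence (weight is at least 74): on (c) the weight is 73, which does not reach 74, so (c) does not meet the standard.
  Stage I.2 not carried; the borrower fails its burden.
The lender prevails on this issue.
— Issue II —
Stage II.1 (borrower, a preponderance, weight is at least 53): (d) net 98−40=58 ≥ 53 — meets.
  Stage II.1 carried; the burden shifts to the lender.
Stage II.2 (lender, a substantially-more-likely showing, weight is at least 72): (e) net 90−12=78 ≥ 72 — meets.
  The lender carries the last stage.
All stages carried — the lender prevails on this issue.
— Issue III —
Stage III.1 (borrower, the preponderance of the evidence, weight is at least 53): (f) net 63−4=59 ≥ 53 — meets.
  Stage III.1 carried; the burden shifts to the lender.
Stage III.2 (lender, the preponderance of the evidence, weight is at least 53): (g) net 57−2=55 ≥ 53 — meets.
  All elements met. The lender retains the burden for Stage III.3.
Stage III.3 (lender, a substantially-more-likely showing, weight is at least 80): (h) 82 ≥ 80 — meets; (i) net 89−2=87 ≥ 80 — meets.
  All elements met at the final stage.
Every stage carried; the lender prevails on this issue.
Per-issue: Issue I → lender; Issue II → lender; Issue III → lender. The borrower must prevail on at least one issue; overall, the lender prevails.

lender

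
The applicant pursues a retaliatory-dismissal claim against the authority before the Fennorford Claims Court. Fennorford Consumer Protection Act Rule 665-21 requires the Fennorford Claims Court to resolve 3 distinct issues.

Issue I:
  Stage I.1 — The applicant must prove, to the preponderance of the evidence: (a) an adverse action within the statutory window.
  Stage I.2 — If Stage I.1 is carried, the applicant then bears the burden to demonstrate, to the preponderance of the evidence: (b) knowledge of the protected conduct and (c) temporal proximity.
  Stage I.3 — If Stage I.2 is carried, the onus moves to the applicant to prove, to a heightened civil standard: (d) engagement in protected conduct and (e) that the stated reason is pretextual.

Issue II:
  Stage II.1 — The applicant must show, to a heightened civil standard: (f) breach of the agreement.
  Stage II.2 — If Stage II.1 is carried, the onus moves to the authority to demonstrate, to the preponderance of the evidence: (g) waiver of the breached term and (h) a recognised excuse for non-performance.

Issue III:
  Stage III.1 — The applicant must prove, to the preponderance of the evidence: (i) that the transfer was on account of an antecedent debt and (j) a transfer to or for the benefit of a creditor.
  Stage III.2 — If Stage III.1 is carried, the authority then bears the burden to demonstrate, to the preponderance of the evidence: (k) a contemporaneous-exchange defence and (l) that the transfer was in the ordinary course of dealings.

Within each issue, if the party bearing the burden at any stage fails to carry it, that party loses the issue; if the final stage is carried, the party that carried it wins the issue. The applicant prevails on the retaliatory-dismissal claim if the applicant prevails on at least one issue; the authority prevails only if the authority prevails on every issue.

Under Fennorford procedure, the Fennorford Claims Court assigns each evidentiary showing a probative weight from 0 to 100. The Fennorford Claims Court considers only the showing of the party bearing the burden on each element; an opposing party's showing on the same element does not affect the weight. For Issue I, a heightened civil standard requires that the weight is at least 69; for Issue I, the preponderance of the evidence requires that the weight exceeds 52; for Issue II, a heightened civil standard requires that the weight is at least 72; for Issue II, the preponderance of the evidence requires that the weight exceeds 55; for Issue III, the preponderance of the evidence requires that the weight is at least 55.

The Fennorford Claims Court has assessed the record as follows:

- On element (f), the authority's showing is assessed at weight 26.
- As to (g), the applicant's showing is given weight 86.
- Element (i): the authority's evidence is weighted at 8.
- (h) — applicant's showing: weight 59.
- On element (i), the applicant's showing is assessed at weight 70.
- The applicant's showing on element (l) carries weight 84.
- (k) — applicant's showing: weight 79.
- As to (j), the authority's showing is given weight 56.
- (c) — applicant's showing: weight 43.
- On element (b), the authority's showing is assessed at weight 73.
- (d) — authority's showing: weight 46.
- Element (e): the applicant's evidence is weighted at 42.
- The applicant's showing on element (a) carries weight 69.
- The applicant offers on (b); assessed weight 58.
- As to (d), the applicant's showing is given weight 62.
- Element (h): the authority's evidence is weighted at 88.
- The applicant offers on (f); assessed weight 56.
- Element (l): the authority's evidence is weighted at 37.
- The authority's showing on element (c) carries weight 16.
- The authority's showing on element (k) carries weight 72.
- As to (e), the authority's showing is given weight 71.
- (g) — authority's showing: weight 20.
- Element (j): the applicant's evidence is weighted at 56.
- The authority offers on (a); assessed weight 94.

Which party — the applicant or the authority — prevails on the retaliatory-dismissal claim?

— Issue I —
At Stage I.1 the applicant must meet the preponderance of the evidence (weight exceeds 52): on (a) the weight is 69 (the authority's 94 is given no effect), > 52, so (a) meets the standard.
  All elements met. The applicant retains the burden for Stage I.2.
At Stage I.2 the applicant must meet the preponderance of the evidence (weight exceeds 52): on (b) the weight is 58 (the authority's 73 is given no effect), which does exceed 52, so (b) meets the standard; on (c) the weight is 43 (the authority's 16 is given no effect), ≤ 52, so (c) does not meet the standard.
  The applicant does not carry Stage I.2.
So the authority prevails on this issue.
— Issue II —
Stage II.1 (applicant, a heightened civil standard, weight is at least 72): (f) 56 (authority's 26 disregarded) < 72 — fails.
  The applicant does not carry Stage II.1.
The authority prevails on this issue.
— Issue III —
Stage III.1 (applicant, the preponderance of the evidence, weight is at least 55): (i) 70 (authority's 8 disregarded) ≥ 55 — meets; (j) 56 (authority's 56 disregarded) ≥ 55 — meets.
  The applicant carries Stage III.1; the authority now bears the burden.
Stage III.2 (authority, the preponderance of the evidence, weight is at least 55): (k) 72 (applicant's 79 disregarded) ≥ 55 — meets; (l) 37 (applicant's 84 disregarded) < 55 — fails.
  Not every element is met, so the authority fails to carry Stage III.2.
The analysis ends at Stage III.2; the applicant prevails on this issue.
Per-issue: Issue I → authority; Issue II → authority; Issue III → applicant. The applicant must prevail on at least one issue; overall, the applicant prevails.

applicant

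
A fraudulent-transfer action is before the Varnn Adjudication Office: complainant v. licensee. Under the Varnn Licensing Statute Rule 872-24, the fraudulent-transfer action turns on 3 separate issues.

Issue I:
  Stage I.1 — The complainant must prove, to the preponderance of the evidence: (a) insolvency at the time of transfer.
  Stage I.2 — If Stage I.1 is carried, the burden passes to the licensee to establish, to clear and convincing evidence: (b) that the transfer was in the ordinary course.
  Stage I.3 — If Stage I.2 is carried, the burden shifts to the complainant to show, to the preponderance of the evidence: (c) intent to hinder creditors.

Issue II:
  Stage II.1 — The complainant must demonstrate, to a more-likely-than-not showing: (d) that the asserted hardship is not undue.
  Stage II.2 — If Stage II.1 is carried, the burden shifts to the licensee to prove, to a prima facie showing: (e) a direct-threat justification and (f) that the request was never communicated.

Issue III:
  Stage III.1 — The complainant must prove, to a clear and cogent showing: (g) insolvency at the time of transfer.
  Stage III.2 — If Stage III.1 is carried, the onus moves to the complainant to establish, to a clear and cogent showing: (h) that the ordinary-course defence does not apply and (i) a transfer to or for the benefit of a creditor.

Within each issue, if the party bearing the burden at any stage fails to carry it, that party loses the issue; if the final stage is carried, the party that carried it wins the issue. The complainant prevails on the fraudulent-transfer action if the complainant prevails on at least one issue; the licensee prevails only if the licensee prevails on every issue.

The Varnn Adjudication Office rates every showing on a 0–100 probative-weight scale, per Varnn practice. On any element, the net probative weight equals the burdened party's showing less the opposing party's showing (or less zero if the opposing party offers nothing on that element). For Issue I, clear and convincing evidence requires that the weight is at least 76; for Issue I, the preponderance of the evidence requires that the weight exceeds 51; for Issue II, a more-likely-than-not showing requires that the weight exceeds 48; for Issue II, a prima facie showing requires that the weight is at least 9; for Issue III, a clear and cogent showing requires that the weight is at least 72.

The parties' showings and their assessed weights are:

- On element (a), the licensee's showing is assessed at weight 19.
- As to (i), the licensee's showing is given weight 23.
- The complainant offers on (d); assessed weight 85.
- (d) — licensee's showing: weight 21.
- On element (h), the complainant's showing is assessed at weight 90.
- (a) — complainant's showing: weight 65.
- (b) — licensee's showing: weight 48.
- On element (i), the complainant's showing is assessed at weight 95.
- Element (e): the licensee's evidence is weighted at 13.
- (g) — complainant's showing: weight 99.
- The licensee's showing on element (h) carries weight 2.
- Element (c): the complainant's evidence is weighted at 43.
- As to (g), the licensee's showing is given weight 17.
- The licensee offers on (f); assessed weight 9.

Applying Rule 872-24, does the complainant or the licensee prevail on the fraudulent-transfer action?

complainant

— Issue I —
At Stage I.1 the complainant must meet the preponderance of the evidence (weight exceeds 51): on (a) the weight is 65 less the opposing 19 gives net 46, ≤ 51, so (a) does not meet the standard.
  The complainant does not carry Stage I.1.
The analysis ends at Stage I.1; the licensee prevails on this issue.
— Issue II —
Stage II.1 (complainant, a more-likely-than-not showing, weight exceeds 48): (d) net 85−21=64 > 48 — meets.
  All elements met. The burden passes to the licensee.
Stage II.2 (licensee, a prima facie showing, weight is at least 9): (e) 13 ≥ 9 — meets; (f) 9 ≥ 9 — meets.
  The licensee carries the last stage.
Every stage carried; the licensee prevails on this issue.
— Issue III —
At Stage III.1 the complainant must meet a clear and cogent showing (weight is at least 72): on (g) the weight is 99 less the opposing 17 gives net 82, ≥ 72, so (g) meets the standard.
  Stage III.1 is satisfied; the complainant continues to bear the burden.
At Stage III.2 the complainant must meet a clear and cogent showing (weight is at least 72): on (h) the weight is 90 less the opposing 2 gives net 88, ≥ 72, so (h) meets the standard; on (i) the weight is 95 less the opposing 23 gives net 72, which does reach 72, so (i) meets the standard.
  The complainant carries the last stage.
All stages carried — the complainant prevails on this issue.
Per-issue: Issue I → licensee; Issue II → licensee; Issue III → complainant. The complainant must prevail on at least one issue; overall, the complainant prevails.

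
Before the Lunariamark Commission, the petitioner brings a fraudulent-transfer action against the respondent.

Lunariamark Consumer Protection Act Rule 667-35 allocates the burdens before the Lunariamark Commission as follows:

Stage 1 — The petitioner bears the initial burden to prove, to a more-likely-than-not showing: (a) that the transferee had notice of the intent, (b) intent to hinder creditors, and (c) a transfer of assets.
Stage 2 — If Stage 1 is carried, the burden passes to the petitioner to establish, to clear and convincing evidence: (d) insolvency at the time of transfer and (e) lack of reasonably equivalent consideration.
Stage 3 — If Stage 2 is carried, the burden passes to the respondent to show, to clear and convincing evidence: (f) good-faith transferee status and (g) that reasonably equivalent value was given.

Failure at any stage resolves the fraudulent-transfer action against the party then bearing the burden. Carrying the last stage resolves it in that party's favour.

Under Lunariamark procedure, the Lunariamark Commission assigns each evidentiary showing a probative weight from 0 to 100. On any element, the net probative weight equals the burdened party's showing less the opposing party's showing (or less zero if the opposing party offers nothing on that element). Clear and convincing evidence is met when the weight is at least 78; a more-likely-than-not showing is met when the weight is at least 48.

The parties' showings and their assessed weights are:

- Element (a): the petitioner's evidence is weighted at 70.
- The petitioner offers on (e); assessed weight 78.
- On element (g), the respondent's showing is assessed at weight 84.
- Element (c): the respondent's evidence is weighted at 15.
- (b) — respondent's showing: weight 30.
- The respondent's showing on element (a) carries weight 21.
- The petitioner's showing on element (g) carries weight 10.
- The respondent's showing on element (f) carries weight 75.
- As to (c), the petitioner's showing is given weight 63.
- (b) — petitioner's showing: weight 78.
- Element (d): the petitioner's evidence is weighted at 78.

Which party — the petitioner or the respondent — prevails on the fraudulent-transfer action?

At Stage 1 the petitioner must meet a more-likely-than-not showing (weight is at least 48): on (a) the weight is 70 less the opposing 21 gives net 49, which does reach 48, so (a) meets the standard; on (b) the weight is 78 less the opposing 30 gives net 48, which does reach 48, so (b) meets the standard; on (c) the weight is 63 less the opposing 15 gives net 48, which does reach 48, so (c) meets the standard.
  Stage 1 carried; the burden remains with the petitioner.
At Stage 2 the petitioner must meet clear and convincing evidence (weight is at least 78): on (d) the weight is 78, which does reach 78, so (d) meets the standard; on (e) the weight is 78, ≥ 78, so (e) meets the standard.
  Stage 2 is satisfied; the onus moves to the respondent.
At Stage 3 the respondent must meet clear and convincing evidence (weight is at least 78): on (f) the weight is 75, < 78, so (f) does not meet the standard; on (g) the weight is 84 less the opposing 10 gives net 74, < 78, so (g) does not meet the standard.
  Stage 3 not carried; the respondent fails its burden.
The petitioner prevails.

petitioner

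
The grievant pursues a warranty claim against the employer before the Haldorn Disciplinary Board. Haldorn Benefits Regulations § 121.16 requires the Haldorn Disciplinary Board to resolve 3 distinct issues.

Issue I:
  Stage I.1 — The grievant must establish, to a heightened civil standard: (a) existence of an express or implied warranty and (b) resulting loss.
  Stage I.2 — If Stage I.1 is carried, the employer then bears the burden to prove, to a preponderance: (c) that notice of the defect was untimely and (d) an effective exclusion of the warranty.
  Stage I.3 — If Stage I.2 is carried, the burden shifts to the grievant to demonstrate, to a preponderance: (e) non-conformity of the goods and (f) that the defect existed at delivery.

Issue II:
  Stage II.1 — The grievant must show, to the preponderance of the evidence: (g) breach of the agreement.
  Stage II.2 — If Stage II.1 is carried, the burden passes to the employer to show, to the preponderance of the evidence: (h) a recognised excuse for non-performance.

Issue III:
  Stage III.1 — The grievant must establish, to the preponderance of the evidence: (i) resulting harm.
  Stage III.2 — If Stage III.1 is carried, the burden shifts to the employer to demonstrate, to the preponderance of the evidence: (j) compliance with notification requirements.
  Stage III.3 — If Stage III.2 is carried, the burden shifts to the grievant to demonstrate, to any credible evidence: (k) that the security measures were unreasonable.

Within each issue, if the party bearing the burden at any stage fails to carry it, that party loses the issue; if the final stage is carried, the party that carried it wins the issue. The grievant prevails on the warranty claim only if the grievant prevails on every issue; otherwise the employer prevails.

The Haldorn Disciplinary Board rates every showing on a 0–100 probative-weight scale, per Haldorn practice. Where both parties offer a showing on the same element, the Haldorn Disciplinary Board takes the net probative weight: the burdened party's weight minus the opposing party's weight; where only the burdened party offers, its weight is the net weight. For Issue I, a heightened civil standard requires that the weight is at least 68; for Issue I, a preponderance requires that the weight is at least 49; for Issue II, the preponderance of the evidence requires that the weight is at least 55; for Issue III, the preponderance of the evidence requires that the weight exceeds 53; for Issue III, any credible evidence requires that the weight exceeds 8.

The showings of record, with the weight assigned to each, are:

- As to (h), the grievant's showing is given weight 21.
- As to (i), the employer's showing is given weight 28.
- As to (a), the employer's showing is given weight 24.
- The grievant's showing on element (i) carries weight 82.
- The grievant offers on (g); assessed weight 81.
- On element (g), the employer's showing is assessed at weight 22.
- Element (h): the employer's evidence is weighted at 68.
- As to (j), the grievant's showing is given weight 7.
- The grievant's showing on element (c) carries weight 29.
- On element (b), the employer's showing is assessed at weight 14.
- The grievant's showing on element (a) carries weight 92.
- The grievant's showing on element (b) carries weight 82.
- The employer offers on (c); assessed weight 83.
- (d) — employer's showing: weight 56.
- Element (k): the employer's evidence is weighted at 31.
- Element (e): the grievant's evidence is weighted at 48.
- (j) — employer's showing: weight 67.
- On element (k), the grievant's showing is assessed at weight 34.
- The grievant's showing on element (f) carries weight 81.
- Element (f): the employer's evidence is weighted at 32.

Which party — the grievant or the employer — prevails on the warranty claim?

— Issue I —
Stage I.1 (grievant, a heightened civil standard, weight is at least 68): (a) net 92−24=68 ≥ 68 — meets; (b) net 82−14=68 ≥ 68 — meets.
  Stage I.1 is satisfied; the onus moves to the employer.
Stage I.2 (employer, a preponderance, weight is at least 49): (c) net 83−29=54 ≥ 49 — meets; (d) 56 ≥ 49 — meets.
  All elements met. The burden passes to the grievant.
Stage I.3 (grievant, a preponderance, weight is at least 49): (e) 48 < 49 — fails; (f) net 81−32=49 ≥ 49 — meets.
  Not every element is met, so the grievant fails to carry Stage I.3.
So the employer prevails on this issue.
— Issue II —
Stage II.1 (grievant, the preponderance of the evidence, weight is at least 55): (g) net 81−22=59 ≥ 55 — meets.
  The grievant carries Stage II.1; the employer now bears the burden.
Stage II.2 (employer, the preponderance of the evidence, weight is at least 55): (h) net 68−21=47 < 55 — fails.
  The employer does not carry Stage II.2.
The analysis ends at Stage II.2; the grievant prevails on this issue.
— Issue III —
At Stage III.1 the grievant must meet the preponderance of the evidence (weight exceeds 53): on (i) the weight is 82 less the opposing 28 gives net 54, which does exceed 53, so (i) meets the standard.
  The grievant carries Stage III.1; the employer now bears the burden.
At Stage III.2 the employer must meet the preponderance of the evidence (weight exceeds 53): on (j) the weight is 67 less the opposing 7 gives net 60, which does exceed 53, so (j) meets the standard.
  Stage III.2 carried; the burden shifts to the grievant.
At Stage III.3 the grievant must meet any credible evidence (weight exceeds 8): on (k) the weight is 34 less the opposing 31 gives net 3, which does not exceed 8, so (k) does not meet the standard.
  Stage III.3 not carried; the grievant fails its burden.
So the employer prevails on this issue.
Per-issue: Issue I → employer; Issue II → grievant; Issue III → employer. The grievant must prevail on every issue; overall, the employer prevails.

employer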